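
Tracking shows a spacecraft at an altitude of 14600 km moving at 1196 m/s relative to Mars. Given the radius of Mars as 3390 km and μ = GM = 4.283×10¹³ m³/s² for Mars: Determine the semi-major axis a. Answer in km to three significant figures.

a ≈ 12900 km

r = 3390 + 14600 = 17990 km = 1.799×10⁷ m.
Specific orbital energy ε = v²/2 − μ/r = (1196)²/2 − 4.283×10¹³/1.799×10⁷ = -1.666×10⁶ J/kg.
Since ε = −μ/(2a), a = −μ/(2ε) = 1.286×10⁷ m = 12858 km.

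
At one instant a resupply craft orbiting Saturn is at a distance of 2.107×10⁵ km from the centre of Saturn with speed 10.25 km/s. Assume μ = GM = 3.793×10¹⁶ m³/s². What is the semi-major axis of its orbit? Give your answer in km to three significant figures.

r = 2.107×10⁸ m.
Vis-viva rearranged: 1/a = 2/r − v²/μ = 9.492×10⁻⁹ − 2.770×10⁻⁹ = 6.722×10⁻⁹ m⁻¹.
a = 1.488×10⁸ m = 1.4876×10⁵ km.

a ≈ 1.49×10⁵ km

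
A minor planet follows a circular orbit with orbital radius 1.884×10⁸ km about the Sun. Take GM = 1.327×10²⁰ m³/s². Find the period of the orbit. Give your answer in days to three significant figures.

T ≈ 516 days

r = 1.884×10⁸ km = 1.884×10¹¹ m.
Kepler's third law: T = 2π√(r³/μ) = 2π√((1.884×10¹¹)³ / 1.327×10²⁰).
r³/μ = 5.039×10¹³ s², so T = 2π × 7.099×10⁶ = 4.460×10⁷ s.
Converting: 4.460×10⁷ s ÷ 86400 = 516.2 days.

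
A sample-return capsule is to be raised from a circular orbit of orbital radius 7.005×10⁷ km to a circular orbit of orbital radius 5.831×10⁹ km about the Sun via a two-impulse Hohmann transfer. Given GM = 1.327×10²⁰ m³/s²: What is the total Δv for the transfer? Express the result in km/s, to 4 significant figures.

Δv_total ≈ 21.70 km/s

r₁ = 7.005×10⁷ km = 7.005×10¹⁰ m.
r₂ = 5.831×10⁹ km = 5.831×10¹² m.
Transfer ellipse a_t = (r₁ + r₂)/2 = 2.951×10¹² m.
At r₁: circular v_c1 = √(μ/r₁) = 43520 m/s; transfer-perihelion v_p = √[μ(2/r₁ − 1/a_t)] = 61190 m/s.
Δv₁ = v_p − v_c1 = 17660 m/s.
At r₂: circular v_c2 = √(μ/r₂) = 4771 m/s; transfer-aphelion v_a = √[μ(2/r₂ − 1/a_t)] = 735.1 m/s.
Δv₂ = v_c2 − v_a = 4035 m/s.
Total Δv = Δv₁ + Δv₂ = 21700 m/s = 21.70 km/s.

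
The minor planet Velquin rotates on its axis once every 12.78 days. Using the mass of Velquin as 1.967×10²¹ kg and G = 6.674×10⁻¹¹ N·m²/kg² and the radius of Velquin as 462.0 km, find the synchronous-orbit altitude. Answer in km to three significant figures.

h_sync ≈ 15500 km

μ = GM = 6.674×10⁻¹¹ × 1.967×10²¹ = 1.313×10¹¹ m³/s².
T = 12.78 days = 1.104×10⁶ s.
A synchronous orbit has period T, so by Kepler's third law a = (μT²/4π²)^(1/3).
μT²/4π² = 1.313×10¹¹ × (1.104×10⁶)² / 39.48 = 4.054×10²¹ m³.
a = 1.595×10⁷ m = 15946 km.
Altitude h = a − R = 15946 − 462.0 = 15484 km.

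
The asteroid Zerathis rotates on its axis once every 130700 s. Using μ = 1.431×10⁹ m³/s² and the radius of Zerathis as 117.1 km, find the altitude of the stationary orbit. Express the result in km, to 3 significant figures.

h_sync ≈ 735 km

A synchronous orbit has period T, so by Kepler's third law a = (μT²/4π²)^(1/3).
μT²/4π² = 1.431×10⁹ × (1.307×10⁵)² / 39.48 = 6.192×10¹⁷ m³.
a = 8.523×10⁵ m = 852.34 km.
Altitude h = a − R = 852.34 − 117.1 = 735.24 km.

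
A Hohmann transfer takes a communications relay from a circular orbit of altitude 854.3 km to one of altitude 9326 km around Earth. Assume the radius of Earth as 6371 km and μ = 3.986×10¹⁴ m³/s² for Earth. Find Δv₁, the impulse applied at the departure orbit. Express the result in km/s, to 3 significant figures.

r₁ = 6371 + 854.3 = 7225.3 km = 7.2253×10⁶ m.
r₂ = 6371 + 9326 = 15697 km = 1.5697×10⁷ m.
Transfer ellipse a_t = (r₁ + r₂)/2 = 1.146×10⁷ m.
At r₁: circular v_c1 = √(μ/r₁) = 7427 m/s; transfer-perigee v_p = √[μ(2/r₁ − 1/a_t)] = 8692 m/s.
Δv₁ = v_p − v_c1 = 1265 m/s.
= 1.265 km/s.

Δv ≈ 1.26 km/s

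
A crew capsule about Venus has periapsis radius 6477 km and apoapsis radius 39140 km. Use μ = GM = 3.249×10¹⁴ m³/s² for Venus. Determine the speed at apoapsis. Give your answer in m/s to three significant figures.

v ≈ 1540 m/s

Semi-major axis a = (r_p + r_a)/2 = 22808 km = 2.281×10⁷ m.
Vis-viva: v² = μ(2/r − 1/a) = 3.249×10¹⁴ × (5.110×10⁻⁸ − 4.384×10⁻⁸) = 2.357×10⁶ m²/s².
v = 1535 m/s.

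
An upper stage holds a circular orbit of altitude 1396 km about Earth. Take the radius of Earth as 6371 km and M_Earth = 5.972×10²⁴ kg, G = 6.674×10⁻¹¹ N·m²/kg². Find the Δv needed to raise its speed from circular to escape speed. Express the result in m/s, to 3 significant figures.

μ = GM = 6.674×10⁻¹¹ × 5.972×10²⁴ = 3.986×10¹⁴ m³/s².
r = 6371 + 1396 = 7767.0 km = 7.7670×10⁶ m.
Circular speed v_c = √(μ/r) = 7164 m/s.
Escape speed v_esc = √(2μ/r) = √2 × v_c = 10130 m/s.
Δv = v_esc − v_c = 2967 m/s.

Δv ≈ 2970 m/s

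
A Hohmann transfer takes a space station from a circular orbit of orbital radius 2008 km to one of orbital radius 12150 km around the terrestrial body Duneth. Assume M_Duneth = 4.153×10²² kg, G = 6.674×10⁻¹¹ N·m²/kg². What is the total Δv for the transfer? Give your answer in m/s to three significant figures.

Δv_total ≈ 588 m/s

μ = GM = 6.674×10⁻¹¹ × 4.153×10²² = 2.772×10¹² m³/s².
r₁ = 2008 km = 2.008×10⁶ m.
r₂ = 12150 km = 1.215×10⁷ m.
Transfer ellipse a_t = (r₁ + r₂)/2 = 7.079×10⁶ m.
At r₁: circular v_c1 = √(μ/r₁) = 1175 m/s; transfer-periapsis v_p = √[μ(2/r₁ − 1/a_t)] = 1539 m/s.
Δv₁ = v_p − v_c1 = 364.3 m/s.
At r₂: circular v_c2 = √(μ/r₂) = 477.6 m/s; transfer-apoapsis v_a = √[μ(2/r₂ − 1/a_t)] = 254.4 m/s.
Δv₂ = v_c2 − v_a = 223.2 m/s.
Total Δv = Δv₁ + Δv₂ = 587.6 m/s.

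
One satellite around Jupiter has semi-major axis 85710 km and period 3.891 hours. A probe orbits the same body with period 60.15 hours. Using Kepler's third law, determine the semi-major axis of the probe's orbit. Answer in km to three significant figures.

a₂ ≈ 5.32×10⁵ km

Kepler's third law: a³ ∝ T², so a₂ = a₁ (T₂/T₁)^(2/3).
T₂/T₁ = 15.46, (T₂/T₁)^(2/3) = 6.206.
a₂ = 85710 × 6.206 = 5.319×10⁵ km.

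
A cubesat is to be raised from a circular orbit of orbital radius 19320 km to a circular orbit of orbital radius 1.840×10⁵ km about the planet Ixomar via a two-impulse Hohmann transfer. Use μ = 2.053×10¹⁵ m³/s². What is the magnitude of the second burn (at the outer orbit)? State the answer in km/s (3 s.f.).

r₁ = 19320 km = 1.932×10⁷ m.
r₂ = 1.840×10⁵ km = 1.840×10⁸ m.
Transfer ellipse a_t = (r₁ + r₂)/2 = 1.017×10⁸ m.
At r₁: circular v_c1 = √(μ/r₁) = 10310 m/s; transfer-periapsis v_p = √[μ(2/r₁ − 1/a_t)] = 13870 m/s.
At r₂: circular v_c2 = √(μ/r₂) = 3340 m/s; transfer-apoapsis v_a = √[μ(2/r₂ − 1/a_t)] = 1456 m/s.
Δv₂ = v_c2 − v_a = 1884 m/s.
= 1.884 km/s.

Δv ≈ 1.88 km/s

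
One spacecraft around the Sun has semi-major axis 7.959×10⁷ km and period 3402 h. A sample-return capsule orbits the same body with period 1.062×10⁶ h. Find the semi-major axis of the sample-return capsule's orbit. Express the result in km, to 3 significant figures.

Kepler's third law: a³ ∝ T², so a₂ = a₁ (T₂/T₁)^(2/3).
T₂/T₁ = 312.2, (T₂/T₁)^(2/3) = 46.02.
a₂ = 7.959×10⁷ × 46.02 = 3.663×10⁹ km.

a₂ ≈ 3.66×10⁹ km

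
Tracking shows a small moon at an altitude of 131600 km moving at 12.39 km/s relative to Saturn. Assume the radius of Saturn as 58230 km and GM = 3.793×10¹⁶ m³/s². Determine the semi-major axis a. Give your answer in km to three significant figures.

r = 58230 + 131600 = 1.8983×10⁵ km = 1.898×10⁸ m.
Specific orbital energy ε = v²/2 − μ/r = (12390)²/2 − 3.793×10¹⁶/1.898×10⁸ = -1.231×10⁸ J/kg.
Since ε = −μ/(2a), a = −μ/(2ε) = 1.541×10⁸ m = 1.5412×10⁵ km.

a ≈ 1.54×10⁵ km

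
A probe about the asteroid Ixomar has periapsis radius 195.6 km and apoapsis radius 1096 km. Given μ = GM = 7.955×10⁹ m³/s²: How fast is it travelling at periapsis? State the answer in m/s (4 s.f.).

Semi-major axis a = (r_p + r_a)/2 = 645.80 km = 6.458×10⁵ m.
Vis-viva: v² = μ(2/r − 1/a) = 7.955×10⁹ × (1.022×10⁻⁵ − 1.548×10⁻⁶) = 6.902×10⁴ m²/s².
v = 262.7 m/s.

v ≈ 262.7 m/s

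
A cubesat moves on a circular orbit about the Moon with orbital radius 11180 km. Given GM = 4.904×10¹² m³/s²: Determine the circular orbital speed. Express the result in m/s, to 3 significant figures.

r = 11180 km = 1.118×10⁷ m.
For a circular orbit v = √(μ/r) = √(4.904×10¹² / 1.118×10⁷) = √(4.386×10⁵) = 662.3 m/s.

v ≈ 662 m/s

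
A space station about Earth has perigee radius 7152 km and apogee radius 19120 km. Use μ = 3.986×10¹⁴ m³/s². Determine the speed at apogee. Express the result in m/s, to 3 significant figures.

Semi-major axis a = (r_p + r_a)/2 = 13136 km = 1.314×10⁷ m.
Vis-viva: v² = μ(2/r − 1/a) = 3.986×10¹⁴ × (1.046×10⁻⁷ − 7.613×10⁻⁸) = 1.135×10⁷ m²/s².
v = 3369 m/s.

v ≈ 3370 m/s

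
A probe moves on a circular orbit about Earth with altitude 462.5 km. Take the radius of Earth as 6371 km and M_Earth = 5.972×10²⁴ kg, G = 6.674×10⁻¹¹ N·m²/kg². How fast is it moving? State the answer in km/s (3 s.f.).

μ = GM = 6.674×10⁻¹¹ × 5.972×10²⁴ = 3.986×10¹⁴ m³/s².
r = 6371 + 462.5 = 6833.5 km = 6.8335×10⁶ m.
For a circular orbit v = √(μ/r) = √(3.986×10¹⁴ / 6.834×10⁶) = √(5.833×10⁷) = 7637 m/s.
That is 7.637 km/s.

v ≈ 7.64 km/s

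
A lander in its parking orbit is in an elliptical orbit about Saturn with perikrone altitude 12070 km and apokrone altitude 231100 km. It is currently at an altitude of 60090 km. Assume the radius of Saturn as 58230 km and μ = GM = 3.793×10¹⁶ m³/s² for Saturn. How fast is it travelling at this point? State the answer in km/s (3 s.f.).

v ≈ 20.7 km/s

r_p = 58230 + 12070 = 70300 km = 7.0300×10⁷ m.
r_a = 58230 + 231100 = 289330 km = 2.8933×10⁸ m.
r = 58230 + 60090 = 1.1832×10⁵ km = 1.183×10⁸ m.
Semi-major axis a = (r_p + r_a)/2 = 1.7982×10⁵ km = 1.798×10⁸ m.
Vis-viva: v² = μ(2/r − 1/a) = 3.793×10¹⁶ × (1.690×10⁻⁸ − 5.561×10⁻⁹) = 4.302×10⁸ m²/s².
v = 20740 m/s = 20.74 km/s.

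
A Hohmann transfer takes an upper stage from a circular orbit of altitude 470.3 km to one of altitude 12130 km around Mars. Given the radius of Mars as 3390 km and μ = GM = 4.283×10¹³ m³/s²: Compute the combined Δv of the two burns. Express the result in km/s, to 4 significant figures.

r₁ = 3390 + 470.3 = 3860.3 km = 3.8603×10⁶ m.
r₂ = 3390 + 12130 = 15520 km = 1.5520×10⁷ m.
Transfer ellipse a_t = (r₁ + r₂)/2 = 9.690×10⁶ m.
At r₁: circular v_c1 = √(μ/r₁) = 3331 m/s; transfer-periapsis v_p = √[μ(2/r₁ − 1/a_t)] = 4215 m/s.
Δv₁ = v_p − v_c1 = 884.5 m/s.
At r₂: circular v_c2 = √(μ/r₂) = 1661 m/s; transfer-apoapsis v_a = √[μ(2/r₂ − 1/a_t)] = 1049 m/s.
Δv₂ = v_c2 − v_a = 612.7 m/s.
Total Δv = Δv₁ + Δv₂ = 1497 m/s = 1.497 km/s.

Δv_total ≈ 1.497 km/s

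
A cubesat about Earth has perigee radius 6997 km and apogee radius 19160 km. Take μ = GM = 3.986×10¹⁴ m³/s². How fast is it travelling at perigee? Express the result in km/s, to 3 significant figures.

v ≈ 9.14 km/s

Semi-major axis a = (r_p + r_a)/2 = 13078 km = 1.308×10⁷ m.
Vis-viva: v² = μ(2/r − 1/a) = 3.986×10¹⁴ × (2.858×10⁻⁷ − 7.646×10⁻⁸) = 8.346×10⁷ m²/s².
v = 9135 m/s = 9.135 km/s.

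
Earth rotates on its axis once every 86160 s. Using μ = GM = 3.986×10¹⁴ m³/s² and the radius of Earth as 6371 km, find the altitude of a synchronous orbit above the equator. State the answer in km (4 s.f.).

A synchronous orbit has period T, so by Kepler's third law a = (μT²/4π²)^(1/3).
μT²/4π² = 3.986×10¹⁴ × (8.616×10⁴)² / 39.48 = 7.495×10²² m³.
a = 4.216×10⁷ m = 42163 km.
Altitude h = a − R = 42163 − 6371 = 35792 km.

h_sync ≈ 35790 km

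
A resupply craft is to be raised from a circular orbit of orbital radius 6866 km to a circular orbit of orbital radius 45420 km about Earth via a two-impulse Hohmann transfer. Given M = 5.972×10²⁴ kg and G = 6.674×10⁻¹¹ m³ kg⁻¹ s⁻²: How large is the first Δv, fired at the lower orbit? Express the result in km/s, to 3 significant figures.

Δv ≈ 2.42 km/s

μ = GM = 6.674×10⁻¹¹ × 5.972×10²⁴ = 3.986×10¹⁴ m³/s².
r₁ = 6866 km = 6.866×10⁶ m.
r₂ = 45420 km = 4.542×10⁷ m.
Transfer ellipse a_t = (r₁ + r₂)/2 = 2.614×10⁷ m.
At r₁: circular v_c1 = √(μ/r₁) = 7619 m/s; transfer-perigee v_p = √[μ(2/r₁ − 1/a_t)] = 10040 m/s.
Δv₁ = v_p − v_c1 = 2424 m/s.
= 2.424 km/s.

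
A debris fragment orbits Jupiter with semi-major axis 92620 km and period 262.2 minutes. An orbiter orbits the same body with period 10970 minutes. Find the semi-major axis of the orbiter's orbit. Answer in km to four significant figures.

Kepler's third law: a³ ∝ T², so a₂ = a₁ (T₂/T₁)^(2/3).
T₂/T₁ = 41.84, (T₂/T₁)^(2/3) = 12.05.
a₂ = 92620 × 12.05 = 1.116×10⁶ km.

a₂ ≈ 1.116×10⁶ km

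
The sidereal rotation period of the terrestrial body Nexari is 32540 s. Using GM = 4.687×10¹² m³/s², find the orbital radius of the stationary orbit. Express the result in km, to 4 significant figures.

A synchronous orbit has period T, so by Kepler's third law a = (μT²/4π²)^(1/3).
μT²/4π² = 4.687×10¹² × (3.254×10⁴)² / 39.48 = 1.257×10²⁰ m³.
a = 5.009×10⁶ m = 5009.5 km.

r_sync ≈ 5009 km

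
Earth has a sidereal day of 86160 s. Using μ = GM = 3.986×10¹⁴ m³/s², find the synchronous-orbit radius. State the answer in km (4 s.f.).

r_sync ≈ 42160 km

A synchronous orbit has period T, so by Kepler's third law a = (μT²/4π²)^(1/3).
μT²/4π² = 3.986×10¹⁴ × (8.616×10⁴)² / 39.48 = 7.495×10²² m³.
a = 4.216×10⁷ m = 42163 km.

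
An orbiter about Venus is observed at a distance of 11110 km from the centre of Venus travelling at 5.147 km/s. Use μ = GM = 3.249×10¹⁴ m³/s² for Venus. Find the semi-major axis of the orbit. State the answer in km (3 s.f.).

a ≈ 10200 km

r = 1.111×10⁷ m.
Specific orbital energy ε = v²/2 − μ/r = (5147)²/2 − 3.249×10¹⁴/1.111×10⁷ = -1.600×10⁷ J/kg.
Since ε = −μ/(2a), a = −μ/(2ε) = 1.015×10⁷ m = 10154 km.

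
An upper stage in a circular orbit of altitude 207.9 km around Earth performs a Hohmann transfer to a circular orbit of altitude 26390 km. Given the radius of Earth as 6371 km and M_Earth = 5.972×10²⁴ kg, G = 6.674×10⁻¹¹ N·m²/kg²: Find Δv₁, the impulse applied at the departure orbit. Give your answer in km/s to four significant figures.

Δv ≈ 2.262 km/s

μ = GM = 6.674×10⁻¹¹ × 5.972×10²⁴ = 3.986×10¹⁴ m³/s².
r₁ = 6371 + 207.9 = 6578.9 km = 6.5789×10⁶ m.
r₂ = 6371 + 26390 = 32761 km = 3.2761×10⁷ m.
Transfer ellipse a_t = (r₁ + r₂)/2 = 1.967×10⁷ m.
At r₁: circular v_c1 = √(μ/r₁) = 7784 m/s; transfer-perigee v_p = √[μ(2/r₁ − 1/a_t)] = 10050 m/s.
Δv₁ = v_p − v_c1 = 2262 m/s.
= 2.262 km/s.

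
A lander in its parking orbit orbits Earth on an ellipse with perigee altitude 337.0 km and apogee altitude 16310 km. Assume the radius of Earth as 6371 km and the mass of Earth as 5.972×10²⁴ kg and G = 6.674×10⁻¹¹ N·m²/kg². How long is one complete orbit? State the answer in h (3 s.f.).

T ≈ 4.92 h

μ = GM = 6.674×10⁻¹¹ × 5.972×10²⁴ = 3.986×10¹⁴ m³/s².
r_p = 6371 + 337.0 = 6708.0 km = 6.7080×10⁶ m.
r_a = 6371 + 16310 = 22681 km = 2.2681×10⁷ m.
Semi-major axis a = (r_p + r_a)/2 = (6708.0 + 22681)/2 = 14694 km = 1.469×10⁷ m.
By Kepler's third law T = 2π√(a³/μ) = 2π × 2.821×10³ = 1.773×10⁴ s.
= 4.924 h.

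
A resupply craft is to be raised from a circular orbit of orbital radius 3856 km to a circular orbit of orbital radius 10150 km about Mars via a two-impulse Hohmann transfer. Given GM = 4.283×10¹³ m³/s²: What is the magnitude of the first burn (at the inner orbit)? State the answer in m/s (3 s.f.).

Δv ≈ 680 m/s

r₁ = 3856 km = 3.856×10⁶ m.
r₂ = 10150 km = 1.015×10⁷ m.
Transfer ellipse a_t = (r₁ + r₂)/2 = 7.003×10⁶ m.
At r₁: circular v_c1 = √(μ/r₁) = 3333 m/s; transfer-periapsis v_p = √[μ(2/r₁ − 1/a_t)] = 4012 m/s.
Δv₁ = v_p − v_c1 = 679.6 m/s.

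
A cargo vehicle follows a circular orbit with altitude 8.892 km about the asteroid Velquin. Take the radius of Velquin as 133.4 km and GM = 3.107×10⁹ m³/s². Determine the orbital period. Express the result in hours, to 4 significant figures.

r = 133.4 + 8.892 = 142.29 km = 1.4229×10⁵ m.
Kepler's third law: T = 2π√(r³/μ) = 2π√((1.423×10⁵)³ / 3.107×10⁹).
r³/μ = 9.273×10⁵ s², so T = 2π × 9.629×10² = 6.050×10³ s.
Converting: 6.050×10³ s ÷ 3600 = 1.681 hours.

T ≈ 1.681 hours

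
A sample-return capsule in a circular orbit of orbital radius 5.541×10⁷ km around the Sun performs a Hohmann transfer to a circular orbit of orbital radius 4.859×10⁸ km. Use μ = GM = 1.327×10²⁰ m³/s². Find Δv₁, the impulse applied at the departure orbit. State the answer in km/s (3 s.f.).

r₁ = 5.541×10⁷ km = 5.541×10¹⁰ m.
r₂ = 4.859×10⁸ km = 4.859×10¹¹ m.
Transfer ellipse a_t = (r₁ + r₂)/2 = 2.707×10¹¹ m.
At r₁: circular v_c1 = √(μ/r₁) = 48940 m/s; transfer-perihelion v_p = √[μ(2/r₁ − 1/a_t)] = 65570 m/s.
Δv₁ = v_p − v_c1 = 16630 m/s.
= 16.63 km/s.

Δv ≈ 16.6 km/s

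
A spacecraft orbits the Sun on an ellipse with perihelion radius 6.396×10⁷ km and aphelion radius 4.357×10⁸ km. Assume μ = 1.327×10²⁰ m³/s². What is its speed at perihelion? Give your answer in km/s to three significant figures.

v ≈ 60.2 km/s

Semi-major axis a = (r_p + r_a)/2 = 2.4983×10⁸ km = 2.498×10¹¹ m.
Vis-viva: v² = μ(2/r − 1/a) = 1.327×10²⁰ × (3.127×10⁻¹¹ − 4.003×10⁻¹²) = 3.618×10⁹ m²/s².
v = 60150 m/s = 60.15 km/s.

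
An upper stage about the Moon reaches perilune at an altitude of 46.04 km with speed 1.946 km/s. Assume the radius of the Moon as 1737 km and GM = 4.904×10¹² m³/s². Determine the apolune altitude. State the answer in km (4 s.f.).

apolune altitude ≈ 2203 km

r_p = 1737 + 46.04 = 1783.0 km = 1.783×10⁶ m.
Specific energy ε = v²/2 − μ/r = -8.569×10⁵ J/kg, so a = −μ/(2ε) = 2.861×10⁶ m.
The apsides satisfy r_p + r_a = 2a, so the apolune radius is 2a − r_p = 3.940×10⁶ m = 3939.9 km.
Apolune altitude = 3939.9 − 1737 = 2202.9 km.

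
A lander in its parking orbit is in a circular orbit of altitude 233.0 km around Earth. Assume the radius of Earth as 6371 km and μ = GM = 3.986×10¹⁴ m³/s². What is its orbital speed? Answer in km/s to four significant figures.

v ≈ 7.769 km/s

r = 6371 + 233.0 = 6604.0 km = 6.6040×10⁶ m.
For a circular orbit v = √(μ/r) = √(3.986×10¹⁴ / 6.604×10⁶) = √(6.036×10⁷) = 7769 m/s.
That is 7.769 km/s.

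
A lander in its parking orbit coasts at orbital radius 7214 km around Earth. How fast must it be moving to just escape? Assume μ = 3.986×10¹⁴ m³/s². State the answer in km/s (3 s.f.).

v_esc ≈ 10.5 km/s

r = 7214 km = 7.214×10⁶ m.
Escape speed v_esc = √(2μ/r) = √(2 × 3.986×10¹⁴ / 7.214×10⁶) = √(1.105×10⁸) = 10510 m/s.
= 10.51 km/s.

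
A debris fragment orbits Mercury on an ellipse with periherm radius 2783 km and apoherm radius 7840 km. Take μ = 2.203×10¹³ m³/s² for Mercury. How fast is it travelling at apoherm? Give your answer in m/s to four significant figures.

Semi-major axis a = (r_p + r_a)/2 = 5311.5 km = 5.312×10⁶ m.
Vis-viva: v² = μ(2/r − 1/a) = 2.203×10¹³ × (2.551×10⁻⁷ − 1.883×10⁻⁷) = 1.472×10⁶ m²/s².
v = 1213 m/s.

v ≈ 1213 m/s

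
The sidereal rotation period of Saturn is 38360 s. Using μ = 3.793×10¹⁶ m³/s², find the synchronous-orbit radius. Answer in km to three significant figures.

r_sync ≈ 1.12×10⁵ km

A synchronous orbit has period T, so by Kepler's third law a = (μT²/4π²)^(1/3).
μT²/4π² = 3.793×10¹⁶ × (3.836×10⁴)² / 39.48 = 1.414×10²⁴ m³.
a = 1.122×10⁸ m = 1.1223×10⁵ km.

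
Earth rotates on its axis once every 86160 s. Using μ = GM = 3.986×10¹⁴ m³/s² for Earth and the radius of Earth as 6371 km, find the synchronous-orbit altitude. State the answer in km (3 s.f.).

A synchronous orbit has period T, so by Kepler's third law a = (μT²/4π²)^(1/3).
μT²/4π² = 3.986×10¹⁴ × (8.616×10⁴)² / 39.48 = 7.495×10²² m³.
a = 4.216×10⁷ m = 42163 km.
Altitude h = a − R = 42163 − 6371 = 35792 km.

h_sync ≈ 35800 km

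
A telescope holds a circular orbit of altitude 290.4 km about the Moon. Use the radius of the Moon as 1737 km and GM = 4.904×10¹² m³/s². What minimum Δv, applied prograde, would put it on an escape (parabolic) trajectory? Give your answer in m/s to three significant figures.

r = 1737 + 290.4 = 2027.4 km = 2.0274×10⁶ m.
Circular speed v_c = √(μ/r) = 1555 m/s.
Escape speed v_esc = √(2μ/r) = √2 × v_c = 2199 m/s.
Δv = v_esc − v_c = 644.2 m/s.

Δv ≈ 644 m/s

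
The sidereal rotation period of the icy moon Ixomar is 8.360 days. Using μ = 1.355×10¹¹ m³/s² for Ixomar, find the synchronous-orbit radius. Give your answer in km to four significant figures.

r_sync ≈ 12140 km

T = 8.360 days = 7.223×10⁵ s.
A synchronous orbit has period T, so by Kepler's third law a = (μT²/4π²)^(1/3).
μT²/4π² = 1.355×10¹¹ × (7.223×10⁵)² / 39.48 = 1.791×10²¹ m³.
a = 1.214×10⁷ m = 12143 km.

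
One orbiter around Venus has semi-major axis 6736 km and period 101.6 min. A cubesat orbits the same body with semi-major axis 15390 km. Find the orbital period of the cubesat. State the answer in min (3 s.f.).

Kepler's third law: T² ∝ a³, so T₂ = T₁ (a₂/a₁)^(3/2).
a₂/a₁ = 2.285, (a₂/a₁)^(3/2) = 3.453.
T₂ = 101.6 × 3.453 = 350.9 min.

T₂ ≈ 351 min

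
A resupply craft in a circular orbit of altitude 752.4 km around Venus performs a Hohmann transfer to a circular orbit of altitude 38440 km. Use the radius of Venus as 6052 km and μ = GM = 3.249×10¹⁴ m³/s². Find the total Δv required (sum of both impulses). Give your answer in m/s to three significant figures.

r₁ = 6052 + 752.4 = 6804.4 km = 6.8044×10⁶ m.
r₂ = 6052 + 38440 = 44492 km = 4.4492×10⁷ m.
Transfer ellipse a_t = (r₁ + r₂)/2 = 2.565×10⁷ m.
At r₁: circular v_c1 = √(μ/r₁) = 6910 m/s; transfer-periapsis v_p = √[μ(2/r₁ − 1/a_t)] = 9101 m/s.
Δv₁ = v_p − v_c1 = 2191 m/s.
At r₂: circular v_c2 = √(μ/r₂) = 2702 m/s; transfer-apoapsis v_a = √[μ(2/r₂ − 1/a_t)] = 1392 m/s.
Δv₂ = v_c2 − v_a = 1310 m/s.
Total Δv = Δv₁ + Δv₂ = 3501 m/s.

Δv_total ≈ 3500 m/s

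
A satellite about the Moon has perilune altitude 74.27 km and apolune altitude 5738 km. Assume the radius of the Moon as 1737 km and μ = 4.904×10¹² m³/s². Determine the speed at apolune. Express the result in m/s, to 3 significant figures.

r_p = 1737 + 74.27 = 1811.3 km = 1.8113×10⁶ m.
r_a = 1737 + 5738 = 7475.0 km = 7.4750×10⁶ m.
Semi-major axis a = (r_p + r_a)/2 = 4643.1 km = 4.643×10⁶ m.
Vis-viva: v² = μ(2/r − 1/a) = 4.904×10¹² × (2.676×10⁻⁷ − 2.154×10⁻⁷) = 2.559×10⁵ m²/s².
v = 505.9 m/s.

v ≈ 506 m/s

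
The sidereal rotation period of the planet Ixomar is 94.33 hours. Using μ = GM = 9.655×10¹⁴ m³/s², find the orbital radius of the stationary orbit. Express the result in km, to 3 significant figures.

T = 94.33 hours = 3.396×10⁵ s.
A synchronous orbit has period T, so by Kepler's third law a = (μT²/4π²)^(1/3).
μT²/4π² = 9.655×10¹⁴ × (3.396×10⁵)² / 39.48 = 2.820×10²⁴ m³.
a = 1.413×10⁸ m = 1.4129×10⁵ km.

r_sync ≈ 1.41×10⁵ km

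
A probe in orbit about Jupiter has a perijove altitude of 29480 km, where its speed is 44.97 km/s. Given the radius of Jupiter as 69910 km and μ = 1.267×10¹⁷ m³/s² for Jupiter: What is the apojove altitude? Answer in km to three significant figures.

r_p = 69910 + 29480 = 99390 km = 9.939×10⁷ m.
Specific energy ε = v²/2 − μ/r = -2.636×10⁸ J/kg, so a = −μ/(2ε) = 2.403×10⁸ m.
The apsides satisfy r_p + r_a = 2a, so the apojove radius is 2a − r_p = 3.812×10⁸ m = 3.8122×10⁵ km.
Apojove altitude = 3.8122×10⁵ − 69910 = 3.1131×10⁵ km.

apojove altitude ≈ 3.11×10⁵ km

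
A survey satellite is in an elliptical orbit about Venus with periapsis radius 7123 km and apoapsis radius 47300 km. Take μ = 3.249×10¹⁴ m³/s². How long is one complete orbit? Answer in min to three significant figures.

T ≈ 825 min

Semi-major axis a = (r_p + r_a)/2 = (7123.0 + 47300)/2 = 27212 km = 2.721×10⁷ m.
By Kepler's third law T = 2π√(a³/μ) = 2π × 7.875×10³ = 4.948×10⁴ s.
= 824.7 min.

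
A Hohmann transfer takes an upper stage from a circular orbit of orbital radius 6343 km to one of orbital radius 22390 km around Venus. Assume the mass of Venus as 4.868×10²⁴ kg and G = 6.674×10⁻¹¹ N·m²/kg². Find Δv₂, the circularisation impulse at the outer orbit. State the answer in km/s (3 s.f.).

Δv ≈ 1.28 km/s

μ = GM = 6.674×10⁻¹¹ × 4.868×10²⁴ = 3.249×10¹⁴ m³/s².
r₁ = 6343 km = 6.343×10⁶ m.
r₂ = 22390 km = 2.239×10⁷ m.
Transfer ellipse a_t = (r₁ + r₂)/2 = 1.437×10⁷ m.
At r₁: circular v_c1 = √(μ/r₁) = 7157 m/s; transfer-periapsis v_p = √[μ(2/r₁ − 1/a_t)] = 8935 m/s.
At r₂: circular v_c2 = √(μ/r₂) = 3809 m/s; transfer-apoapsis v_a = √[μ(2/r₂ − 1/a_t)] = 2531 m/s.
Δv₂ = v_c2 − v_a = 1278 m/s.
= 1.278 km/s.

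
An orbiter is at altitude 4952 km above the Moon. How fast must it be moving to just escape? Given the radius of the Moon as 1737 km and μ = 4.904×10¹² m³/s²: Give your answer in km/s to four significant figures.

r = 1737 + 4952 = 6689.0 km = 6.6890×10⁶ m.
Escape speed v_esc = √(2μ/r) = √(2 × 4.904×10¹² / 6.689×10⁶) = √(1.466×10⁶) = 1211 m/s.
= 1.211 km/s.

v_esc ≈ 1.211 km/s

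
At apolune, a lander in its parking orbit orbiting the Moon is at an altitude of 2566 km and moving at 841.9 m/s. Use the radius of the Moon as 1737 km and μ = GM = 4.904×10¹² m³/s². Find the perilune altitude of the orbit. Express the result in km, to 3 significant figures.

perilune altitude ≈ 205 km

r_a = 1737 + 2566 = 4303.0 km = 4.303×10⁶ m.
Specific energy ε = v²/2 − μ/r = -7.853×10⁵ J/kg, so a = −μ/(2ε) = 3.122×10⁶ m.
The apsides satisfy r_p + r_a = 2a, so the perilune radius is 2a − r_a = 1.942×10⁶ m = 1942.0 km.
Perilune altitude = 1942.0 − 1737 = 204.97 km.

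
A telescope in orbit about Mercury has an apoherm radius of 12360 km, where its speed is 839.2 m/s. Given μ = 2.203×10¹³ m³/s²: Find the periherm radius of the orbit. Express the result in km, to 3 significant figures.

periherm radius ≈ 3040 km

r_a = 1.236×10⁷ m.
Specific energy ε = v²/2 − μ/r = -1.430×10⁶ J/kg, so a = −μ/(2ε) = 7.702×10⁶ m.
The apsides satisfy r_p + r_a = 2a, so the periherm radius is 2a − r_a = 3.043×10⁶ m = 3043.1 km.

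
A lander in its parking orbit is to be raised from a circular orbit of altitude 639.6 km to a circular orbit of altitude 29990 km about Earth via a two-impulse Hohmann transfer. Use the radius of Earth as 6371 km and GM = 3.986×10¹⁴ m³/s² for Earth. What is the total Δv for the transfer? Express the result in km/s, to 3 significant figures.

Δv_total ≈ 3.65 km/s

r₁ = 6371 + 639.6 = 7010.6 km = 7.0106×10⁶ m.
r₂ = 6371 + 29990 = 36361 km = 3.6361×10⁷ m.
Transfer ellipse a_t = (r₁ + r₂)/2 = 2.169×10⁷ m.
At r₁: circular v_c1 = √(μ/r₁) = 7540 m/s; transfer-perigee v_p = √[μ(2/r₁ − 1/a_t)] = 9764 m/s.
Δv₁ = v_p − v_c1 = 2224 m/s.
At r₂: circular v_c2 = √(μ/r₂) = 3311 m/s; transfer-apogee v_a = √[μ(2/r₂ − 1/a_t)] = 1883 m/s.
Δv₂ = v_c2 − v_a = 1428 m/s.
Total Δv = Δv₁ + Δv₂ = 3652 m/s = 3.652 km/s.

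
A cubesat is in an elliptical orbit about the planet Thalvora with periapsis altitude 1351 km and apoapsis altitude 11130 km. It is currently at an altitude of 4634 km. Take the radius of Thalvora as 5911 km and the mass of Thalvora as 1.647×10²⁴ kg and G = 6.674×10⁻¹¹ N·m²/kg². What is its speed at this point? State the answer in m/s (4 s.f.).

μ = GM = 6.674×10⁻¹¹ × 1.647×10²⁴ = 1.099×10¹⁴ m³/s².
r_p = 5911 + 1351 = 7262.0 km = 7.2620×10⁶ m.
r_a = 5911 + 11130 = 17041 km = 1.7041×10⁷ m.
r = 5911 + 4634 = 10545 km = 1.054×10⁷ m.
Semi-major axis a = (r_p + r_a)/2 = 12152 km = 1.215×10⁷ m.
Vis-viva: v² = μ(2/r − 1/a) = 1.099×10¹⁴ × (1.897×10⁻⁷ − 8.229×10⁻⁸) = 1.180×10⁷ m²/s².
v = 3435 m/s.

v ≈ 3435 m/s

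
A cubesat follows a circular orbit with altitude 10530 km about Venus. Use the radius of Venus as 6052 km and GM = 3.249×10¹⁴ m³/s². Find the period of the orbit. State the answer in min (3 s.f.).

r = 6052 + 10530 = 16582 km = 1.6582×10⁷ m.
Kepler's third law: T = 2π√(r³/μ) = 2π√((1.658×10⁷)³ / 3.249×10¹⁴).
r³/μ = 1.403×10⁷ s², so T = 2π × 3.746×10³ = 2.354×10⁴ s.
Converting: 2.354×10⁴ s ÷ 60.00 = 392.3 min.

T ≈ 392 min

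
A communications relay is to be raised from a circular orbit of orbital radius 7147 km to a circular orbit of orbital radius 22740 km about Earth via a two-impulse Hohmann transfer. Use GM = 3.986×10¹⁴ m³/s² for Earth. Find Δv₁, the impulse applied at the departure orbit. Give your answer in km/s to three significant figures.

r₁ = 7147 km = 7.147×10⁶ m.
r₂ = 22740 km = 2.274×10⁷ m.
Transfer ellipse a_t = (r₁ + r₂)/2 = 1.494×10⁷ m.
At r₁: circular v_c1 = √(μ/r₁) = 7468 m/s; transfer-perigee v_p = √[μ(2/r₁ − 1/a_t)] = 9212 m/s.
Δv₁ = v_p − v_c1 = 1744 m/s.
= 1.744 km/s.

Δv ≈ 1.74 km/s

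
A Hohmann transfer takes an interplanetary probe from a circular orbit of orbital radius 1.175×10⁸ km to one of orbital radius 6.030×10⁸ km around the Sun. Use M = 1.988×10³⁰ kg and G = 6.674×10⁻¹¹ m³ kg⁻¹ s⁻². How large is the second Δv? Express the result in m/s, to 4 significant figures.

μ = GM = 6.674×10⁻¹¹ × 1.988×10³⁰ = 1.327×10²⁰ m³/s².
r₁ = 1.175×10⁸ km = 1.175×10¹¹ m.
r₂ = 6.030×10⁸ km = 6.030×10¹¹ m.
Transfer ellipse a_t = (r₁ + r₂)/2 = 3.602×10¹¹ m.
At r₁: circular v_c1 = √(μ/r₁) = 33600 m/s; transfer-perihelion v_p = √[μ(2/r₁ − 1/a_t)] = 43470 m/s.
At r₂: circular v_c2 = √(μ/r₂) = 14830 m/s; transfer-aphelion v_a = √[μ(2/r₂ − 1/a_t)] = 8471 m/s.
Δv₂ = v_c2 − v_a = 6362 m/s.

Δv ≈ 6362 m/s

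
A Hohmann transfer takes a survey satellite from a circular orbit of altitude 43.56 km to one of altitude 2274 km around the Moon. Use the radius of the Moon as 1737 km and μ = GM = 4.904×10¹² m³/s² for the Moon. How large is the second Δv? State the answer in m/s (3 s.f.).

Δv ≈ 239 m/s

r₁ = 1737 + 43.56 = 1780.6 km = 1.7806×10⁶ m.
r₂ = 1737 + 2274 = 4011.0 km = 4.0110×10⁶ m.
Transfer ellipse a_t = (r₁ + r₂)/2 = 2.896×10⁶ m.
At r₁: circular v_c1 = √(μ/r₁) = 1660 m/s; transfer-perilune v_p = √[μ(2/r₁ − 1/a_t)] = 1953 m/s.
At r₂: circular v_c2 = √(μ/r₂) = 1106 m/s; transfer-apolune v_a = √[μ(2/r₂ − 1/a_t)] = 867.1 m/s.
Δv₂ = v_c2 − v_a = 238.7 m/s.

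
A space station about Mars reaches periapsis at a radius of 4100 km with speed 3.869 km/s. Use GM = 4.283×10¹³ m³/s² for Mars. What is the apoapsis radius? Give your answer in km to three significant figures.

apoapsis radius ≈ 10400 km

r_p = 4.100×10⁶ m.
Specific energy ε = v²/2 − μ/r = -2.962×10⁶ J/kg, so a = −μ/(2ε) = 7.230×10⁶ m.
The apsides satisfy r_p + r_a = 2a, so the apoapsis radius is 2a − r_p = 1.036×10⁷ m = 10361 km.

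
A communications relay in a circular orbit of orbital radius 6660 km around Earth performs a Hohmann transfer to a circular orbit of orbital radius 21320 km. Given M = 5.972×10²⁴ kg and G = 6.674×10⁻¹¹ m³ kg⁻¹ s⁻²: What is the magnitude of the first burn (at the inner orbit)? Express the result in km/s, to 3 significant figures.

Δv ≈ 1.81 km/s

μ = GM = 6.674×10⁻¹¹ × 5.972×10²⁴ = 3.986×10¹⁴ m³/s².
r₁ = 6660 km = 6.660×10⁶ m.
r₂ = 21320 km = 2.132×10⁷ m.
Transfer ellipse a_t = (r₁ + r₂)/2 = 1.399×10⁷ m.
At r₁: circular v_c1 = √(μ/r₁) = 7736 m/s; transfer-perigee v_p = √[μ(2/r₁ − 1/a_t)] = 9550 m/s.
Δv₁ = v_p − v_c1 = 1814 m/s.
= 1.814 km/s.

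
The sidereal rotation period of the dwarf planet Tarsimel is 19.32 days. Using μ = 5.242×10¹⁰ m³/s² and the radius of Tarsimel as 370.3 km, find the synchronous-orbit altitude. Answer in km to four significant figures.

T = 19.32 days = 1.669×10⁶ s.
A synchronous orbit has period T, so by Kepler's third law a = (μT²/4π²)^(1/3).
μT²/4π² = 5.242×10¹⁰ × (1.669×10⁶)² / 39.48 = 3.700×10²¹ m³.
a = 1.547×10⁷ m = 15467 km.
Altitude h = a − R = 15467 − 370.3 = 15096 km.

h_sync ≈ 15100 km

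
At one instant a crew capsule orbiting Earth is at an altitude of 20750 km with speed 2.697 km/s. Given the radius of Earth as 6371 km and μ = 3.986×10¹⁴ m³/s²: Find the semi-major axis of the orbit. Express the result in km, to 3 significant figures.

a ≈ 18000 km

r = 6371 + 20750 = 27121 km = 2.712×10⁷ m.
Vis-viva rearranged: 1/a = 2/r − v²/μ = 7.374×10⁻⁸ − 1.825×10⁻⁸ = 5.550×10⁻⁸ m⁻¹.
a = 1.802×10⁷ m = 18020 km.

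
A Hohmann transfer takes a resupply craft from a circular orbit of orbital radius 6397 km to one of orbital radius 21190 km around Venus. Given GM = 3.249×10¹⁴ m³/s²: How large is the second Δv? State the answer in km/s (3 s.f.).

r₁ = 6397 km = 6.397×10⁶ m.
r₂ = 21190 km = 2.119×10⁷ m.
Transfer ellipse a_t = (r₁ + r₂)/2 = 1.379×10⁷ m.
At r₁: circular v_c1 = √(μ/r₁) = 7127 m/s; transfer-periapsis v_p = √[μ(2/r₁ − 1/a_t)] = 8833 m/s.
At r₂: circular v_c2 = √(μ/r₂) = 3916 m/s; transfer-apoapsis v_a = √[μ(2/r₂ − 1/a_t)] = 2667 m/s.
Δv₂ = v_c2 − v_a = 1249 m/s.
= 1.249 km/s.

Δv ≈ 1.25 km/s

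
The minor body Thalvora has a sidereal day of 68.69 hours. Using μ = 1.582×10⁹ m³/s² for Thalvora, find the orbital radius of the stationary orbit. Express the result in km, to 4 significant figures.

r_sync ≈ 1348 km

T = 68.69 hours = 2.473×10⁵ s.
A synchronous orbit has period T, so by Kepler's third law a = (μT²/4π²)^(1/3).
μT²/4π² = 1.582×10⁹ × (2.473×10⁵)² / 39.48 = 2.450×10¹⁸ m³.
a = 1.348×10⁶ m = 1348.2 km.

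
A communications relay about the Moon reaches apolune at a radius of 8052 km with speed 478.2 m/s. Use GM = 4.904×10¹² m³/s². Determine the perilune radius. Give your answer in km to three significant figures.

perilune radius ≈ 1860 km

r_a = 8.052×10⁶ m.
Specific energy ε = v²/2 − μ/r = -4.947×10⁵ J/kg, so a = −μ/(2ε) = 4.957×10⁶ m.
The apsides satisfy r_p + r_a = 2a, so the perilune radius is 2a − r_a = 1.861×10⁶ m = 1861.0 km.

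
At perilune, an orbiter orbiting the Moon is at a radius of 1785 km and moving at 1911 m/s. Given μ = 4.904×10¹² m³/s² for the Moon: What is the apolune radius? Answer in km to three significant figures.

r_p = 1.785×10⁶ m.
Specific energy ε = v²/2 − μ/r = -9.214×10⁵ J/kg, so a = −μ/(2ε) = 2.661×10⁶ m.
The apsides satisfy r_p + r_a = 2a, so the apolune radius is 2a − r_p = 3.537×10⁶ m = 3537.5 km.

apolune radius ≈ 3540 km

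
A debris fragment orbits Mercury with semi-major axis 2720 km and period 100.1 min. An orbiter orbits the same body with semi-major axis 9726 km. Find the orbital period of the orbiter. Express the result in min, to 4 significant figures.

T₂ ≈ 676.8 min

Kepler's third law: T² ∝ a³, so T₂ = T₁ (a₂/a₁)^(3/2).
a₂/a₁ = 3.576, (a₂/a₁)^(3/2) = 6.762.
T₂ = 100.1 × 6.762 = 676.8 min.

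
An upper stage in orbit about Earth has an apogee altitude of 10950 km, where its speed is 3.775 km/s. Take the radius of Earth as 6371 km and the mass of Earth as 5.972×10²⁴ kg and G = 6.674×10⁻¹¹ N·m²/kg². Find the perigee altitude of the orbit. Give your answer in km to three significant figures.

perigee altitude ≈ 1400 km

μ = GM = 6.674×10⁻¹¹ × 5.972×10²⁴ = 3.986×10¹⁴ m³/s².
r_a = 6371 + 10950 = 17321 km = 1.732×10⁷ m.
Specific energy ε = v²/2 − μ/r = -1.589×10⁷ J/kg, so a = −μ/(2ε) = 1.255×10⁷ m.
The apsides satisfy r_p + r_a = 2a, so the perigee radius is 2a − r_a = 7.769×10⁶ m = 7769.2 km.
Perigee altitude = 7769.2 − 6371 = 1398.2 km.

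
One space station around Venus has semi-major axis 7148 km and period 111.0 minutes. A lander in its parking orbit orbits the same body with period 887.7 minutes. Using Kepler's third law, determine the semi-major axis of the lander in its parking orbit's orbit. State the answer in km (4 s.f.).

a₂ ≈ 28590 km

Kepler's third law: a³ ∝ T², so a₂ = a₁ (T₂/T₁)^(2/3).
T₂/T₁ = 7.997, (T₂/T₁)^(2/3) = 3.999.
a₂ = 7148 × 3.999 = 28590 km.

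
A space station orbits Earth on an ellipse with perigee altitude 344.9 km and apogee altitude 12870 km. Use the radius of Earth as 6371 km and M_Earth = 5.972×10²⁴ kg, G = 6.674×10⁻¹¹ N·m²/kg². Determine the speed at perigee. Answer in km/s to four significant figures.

v ≈ 9.380 km/s

μ = GM = 6.674×10⁻¹¹ × 5.972×10²⁴ = 3.986×10¹⁴ m³/s².
r_p = 6371 + 344.9 = 6715.9 km = 6.7159×10⁶ m.
r_a = 6371 + 12870 = 19241 km = 1.9241×10⁷ m.
Semi-major axis a = (r_p + r_a)/2 = 12978 km = 1.298×10⁷ m.
Vis-viva: v² = μ(2/r − 1/a) = 3.986×10¹⁴ × (2.978×10⁻⁷ − 7.705×10⁻⁸) = 8.798×10⁷ m²/s².
v = 9380 m/s = 9.380 km/s.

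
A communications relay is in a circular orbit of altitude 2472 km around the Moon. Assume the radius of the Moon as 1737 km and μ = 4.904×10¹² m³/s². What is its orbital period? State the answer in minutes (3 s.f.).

T ≈ 408 minutes

r = 1737 + 2472 = 4209.0 km = 4.2090×10⁶ m.
Kepler's third law: T = 2π√(r³/μ) = 2π√((4.209×10⁶)³ / 4.904×10¹²).
r³/μ = 1.520×10⁷ s², so T = 2π × 3.899×10³ = 2.450×10⁴ s.
Converting: 2.450×10⁴ s ÷ 60.00 = 408.3 minutes.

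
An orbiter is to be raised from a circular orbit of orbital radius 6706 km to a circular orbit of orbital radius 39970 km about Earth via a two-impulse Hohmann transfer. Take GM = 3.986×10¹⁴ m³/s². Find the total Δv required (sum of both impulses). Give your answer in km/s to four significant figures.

r₁ = 6706 km = 6.706×10⁶ m.
r₂ = 39970 km = 3.997×10⁷ m.
Transfer ellipse a_t = (r₁ + r₂)/2 = 2.334×10⁷ m.
At r₁: circular v_c1 = √(μ/r₁) = 7710 m/s; transfer-perigee v_p = √[μ(2/r₁ − 1/a_t)] = 10090 m/s.
Δv₁ = v_p − v_c1 = 2380 m/s.
At r₂: circular v_c2 = √(μ/r₂) = 3158 m/s; transfer-apogee v_a = √[μ(2/r₂ − 1/a_t)] = 1693 m/s.
Δv₂ = v_c2 − v_a = 1465 m/s.
Total Δv = Δv₁ + Δv₂ = 3845 m/s = 3.845 km/s.

Δv_total ≈ 3.845 km/s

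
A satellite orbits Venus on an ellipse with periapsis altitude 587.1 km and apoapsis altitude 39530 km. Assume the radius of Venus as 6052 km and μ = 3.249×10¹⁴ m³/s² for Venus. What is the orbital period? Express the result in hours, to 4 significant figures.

r_p = 6052 + 587.1 = 6639.1 km = 6.6391×10⁶ m.
r_a = 6052 + 39530 = 45582 km = 4.5582×10⁷ m.
Semi-major axis a = (r_p + r_a)/2 = (6639.1 + 45582)/2 = 26111 km = 2.611×10⁷ m.
By Kepler's third law T = 2π√(a³/μ) = 2π × 7.402×10³ = 4.651×10⁴ s.
= 12.92 hours.

T ≈ 12.92 hours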